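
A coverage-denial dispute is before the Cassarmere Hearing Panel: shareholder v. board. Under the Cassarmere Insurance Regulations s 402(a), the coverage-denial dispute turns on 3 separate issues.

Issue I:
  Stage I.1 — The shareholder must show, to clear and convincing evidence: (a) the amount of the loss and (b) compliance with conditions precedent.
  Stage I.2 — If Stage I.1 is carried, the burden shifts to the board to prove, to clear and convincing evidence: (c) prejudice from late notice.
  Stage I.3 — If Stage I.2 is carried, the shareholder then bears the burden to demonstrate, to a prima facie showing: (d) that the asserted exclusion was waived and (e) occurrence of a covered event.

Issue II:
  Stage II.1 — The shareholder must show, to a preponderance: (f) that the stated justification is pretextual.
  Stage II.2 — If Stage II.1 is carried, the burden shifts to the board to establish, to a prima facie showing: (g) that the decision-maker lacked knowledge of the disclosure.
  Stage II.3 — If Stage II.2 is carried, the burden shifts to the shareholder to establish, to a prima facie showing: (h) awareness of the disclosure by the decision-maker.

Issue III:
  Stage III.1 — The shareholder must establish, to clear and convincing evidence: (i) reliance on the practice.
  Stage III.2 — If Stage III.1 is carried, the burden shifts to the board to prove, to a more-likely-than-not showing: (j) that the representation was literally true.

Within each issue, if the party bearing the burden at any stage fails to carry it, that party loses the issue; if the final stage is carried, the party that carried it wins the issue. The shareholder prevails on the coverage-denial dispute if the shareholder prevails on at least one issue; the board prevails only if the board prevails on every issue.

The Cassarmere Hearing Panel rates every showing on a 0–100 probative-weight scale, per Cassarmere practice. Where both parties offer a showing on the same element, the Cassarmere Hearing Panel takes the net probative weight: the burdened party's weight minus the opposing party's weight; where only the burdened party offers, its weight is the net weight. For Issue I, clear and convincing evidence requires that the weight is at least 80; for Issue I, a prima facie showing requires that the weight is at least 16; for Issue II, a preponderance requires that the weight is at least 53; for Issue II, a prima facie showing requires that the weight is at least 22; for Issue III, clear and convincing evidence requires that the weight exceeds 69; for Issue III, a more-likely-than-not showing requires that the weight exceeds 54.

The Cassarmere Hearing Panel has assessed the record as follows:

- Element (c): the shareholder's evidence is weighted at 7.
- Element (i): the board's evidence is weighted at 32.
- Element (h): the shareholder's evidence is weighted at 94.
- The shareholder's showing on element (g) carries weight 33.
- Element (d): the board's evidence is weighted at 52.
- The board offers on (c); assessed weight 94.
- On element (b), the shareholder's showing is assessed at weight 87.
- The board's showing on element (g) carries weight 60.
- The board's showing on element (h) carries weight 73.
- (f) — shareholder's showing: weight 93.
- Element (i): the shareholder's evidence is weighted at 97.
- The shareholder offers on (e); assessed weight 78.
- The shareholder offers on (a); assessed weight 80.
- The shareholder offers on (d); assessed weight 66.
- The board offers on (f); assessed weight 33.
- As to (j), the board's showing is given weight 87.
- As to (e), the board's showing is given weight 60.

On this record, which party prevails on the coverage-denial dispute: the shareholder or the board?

board

— Issue I —
At Stage I.1 the shareholder must meet clear and convincing evidence (weight is at least 80): on (a) the weight is 80, which does reach 80, so (a) meets the standard; on (b) the weight is 87, which does reach 80, so (b) meets the standard.
  All elements met. The burden passes to the board.
At Stage I.2 the board must meet clear and convincing evidence (weight is at least 80): on (c) the weight is 94 less the opposing 7 gives net 87, which does reach 80, so (c) meets the standard.
  Stage I.2 is satisfied; the onus moves to the shareholder.
At Stage I.3 the shareholder must meet a prima facie showing (weight is at least 16): on (d) the weight is 66 less the opposing 52 gives net 14, < 16, so (d) does not meet the standard; on (e) the weight is 78 less the opposing 60 gives net 18, ≥ 16, so (e) meets the standard.
  Not every element is met, so the shareholder fails to carry Stage I.3.
So the board prevails on this issue.
— Issue II —
Stage II.1 — burden on shareholder; standard: a preponderance (weight is at least 53).
    (f): 93 − 33 = 60 ≥ 53 [met]
  Stage II.1 carried; the burden shifts to the board.
Stage II.2 — burden on board; standard: a prima facie showing (weight is at least 22).
    (g): 60 − 33 = 27 ≥ 22 [met]
  Stage II.2 is satisfied; the onus moves to the shareholder.
Stage II.3 — burden on shareholder; standard: a prima facie showing (weight is at least 22).
    (h): 94 − 73 = 21 < 22 [not met]
  The shareholder does not carry Stage II.3.
The analysis ends at Stage II.3; the board prevails on this issue.
— Issue III —
At Stage III.1 the shareholder must meet clear and convincing evidence (weight exceeds 69): on (i) the weight is 97 less the opposing 32 gives net 65, which does not exceed 69, so (i) does not meet the standard.
  Stage III.1 not carried; the shareholder fails its burden.
So the board prevails on this issue.
Per-issue: Issue I → board; Issue II → board; Issue III → board. The shareholder must prevail on at least one issue; overall, the board prevails.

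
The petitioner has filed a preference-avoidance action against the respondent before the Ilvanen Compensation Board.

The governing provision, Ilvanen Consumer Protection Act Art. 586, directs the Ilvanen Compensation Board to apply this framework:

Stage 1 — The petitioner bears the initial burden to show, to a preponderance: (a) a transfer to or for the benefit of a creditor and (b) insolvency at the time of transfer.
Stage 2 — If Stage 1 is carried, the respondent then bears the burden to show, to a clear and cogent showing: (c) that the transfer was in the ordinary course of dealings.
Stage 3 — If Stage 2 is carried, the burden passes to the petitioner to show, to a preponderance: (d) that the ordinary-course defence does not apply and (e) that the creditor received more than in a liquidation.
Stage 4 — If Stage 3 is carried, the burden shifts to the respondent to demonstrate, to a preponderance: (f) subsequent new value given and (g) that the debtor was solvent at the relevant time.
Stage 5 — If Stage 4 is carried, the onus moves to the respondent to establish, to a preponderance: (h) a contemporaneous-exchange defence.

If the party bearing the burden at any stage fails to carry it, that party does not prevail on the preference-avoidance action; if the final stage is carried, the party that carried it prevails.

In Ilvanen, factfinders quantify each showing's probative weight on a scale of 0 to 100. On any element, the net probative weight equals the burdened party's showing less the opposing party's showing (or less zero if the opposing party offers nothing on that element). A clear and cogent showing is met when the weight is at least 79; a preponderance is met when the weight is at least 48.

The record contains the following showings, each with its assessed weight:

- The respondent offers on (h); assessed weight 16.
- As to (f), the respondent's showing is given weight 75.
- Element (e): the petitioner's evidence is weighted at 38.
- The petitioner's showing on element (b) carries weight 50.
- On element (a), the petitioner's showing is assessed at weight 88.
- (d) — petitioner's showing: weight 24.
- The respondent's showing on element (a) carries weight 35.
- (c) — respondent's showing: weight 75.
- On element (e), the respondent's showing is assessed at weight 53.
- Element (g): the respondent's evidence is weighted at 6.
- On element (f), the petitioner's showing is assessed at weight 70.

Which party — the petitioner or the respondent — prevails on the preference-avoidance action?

Stage 1 (petitioner, a preponderance, weight is at least 48): (a) net 88−35=53 ≥ 48 — meets; (b) 50 ≥ 48 — meets.
  All elements met. The burden passes to the respondent.
Stage 2 (respondent, a clear and cogent showing, weight is at least 79): (c) 75 < 79 — fails.
  The respondent does not carry Stage 2.
So the petitioner prevails.

petitioner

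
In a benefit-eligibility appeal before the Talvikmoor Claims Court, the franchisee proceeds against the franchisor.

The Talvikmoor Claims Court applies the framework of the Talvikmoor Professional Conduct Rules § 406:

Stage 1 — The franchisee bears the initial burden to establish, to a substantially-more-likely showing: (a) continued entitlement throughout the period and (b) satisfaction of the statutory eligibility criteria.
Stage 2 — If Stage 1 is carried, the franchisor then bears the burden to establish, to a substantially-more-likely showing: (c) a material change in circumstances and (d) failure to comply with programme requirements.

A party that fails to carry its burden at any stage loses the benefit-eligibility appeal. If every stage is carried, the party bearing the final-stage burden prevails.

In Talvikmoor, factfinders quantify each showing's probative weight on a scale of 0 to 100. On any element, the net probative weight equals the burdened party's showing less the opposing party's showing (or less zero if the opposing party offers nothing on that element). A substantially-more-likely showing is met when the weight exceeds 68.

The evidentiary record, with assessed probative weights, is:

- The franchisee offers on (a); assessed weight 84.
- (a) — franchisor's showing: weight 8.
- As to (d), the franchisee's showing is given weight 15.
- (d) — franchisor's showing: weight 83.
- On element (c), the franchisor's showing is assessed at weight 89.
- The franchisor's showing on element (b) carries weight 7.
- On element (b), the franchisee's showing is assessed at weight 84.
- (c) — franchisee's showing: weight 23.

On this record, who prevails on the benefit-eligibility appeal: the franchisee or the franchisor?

franchisee

Stage 1 — burden on franchisee; standard: a substantially-more-likely showing (weight exceeds 68).
    (a): 84 − 8 = 76 > 68 [met]
    (b): 84 − 7 = 77 > 68 [met]
  Stage 1 carried; the burden shifts to the franchisor.
Stage 2 — burden on franchisor; standard: a substantially-more-likely showing (weight exceeds 68).
    (c): 89 − 23 = 66 ≤ 68 [not met]
    (d): 83 − 15 = 68 ≤ 68 [not met]
  Stage 2 not carried; the franchisor fails its burden.
So the franchisee prevails.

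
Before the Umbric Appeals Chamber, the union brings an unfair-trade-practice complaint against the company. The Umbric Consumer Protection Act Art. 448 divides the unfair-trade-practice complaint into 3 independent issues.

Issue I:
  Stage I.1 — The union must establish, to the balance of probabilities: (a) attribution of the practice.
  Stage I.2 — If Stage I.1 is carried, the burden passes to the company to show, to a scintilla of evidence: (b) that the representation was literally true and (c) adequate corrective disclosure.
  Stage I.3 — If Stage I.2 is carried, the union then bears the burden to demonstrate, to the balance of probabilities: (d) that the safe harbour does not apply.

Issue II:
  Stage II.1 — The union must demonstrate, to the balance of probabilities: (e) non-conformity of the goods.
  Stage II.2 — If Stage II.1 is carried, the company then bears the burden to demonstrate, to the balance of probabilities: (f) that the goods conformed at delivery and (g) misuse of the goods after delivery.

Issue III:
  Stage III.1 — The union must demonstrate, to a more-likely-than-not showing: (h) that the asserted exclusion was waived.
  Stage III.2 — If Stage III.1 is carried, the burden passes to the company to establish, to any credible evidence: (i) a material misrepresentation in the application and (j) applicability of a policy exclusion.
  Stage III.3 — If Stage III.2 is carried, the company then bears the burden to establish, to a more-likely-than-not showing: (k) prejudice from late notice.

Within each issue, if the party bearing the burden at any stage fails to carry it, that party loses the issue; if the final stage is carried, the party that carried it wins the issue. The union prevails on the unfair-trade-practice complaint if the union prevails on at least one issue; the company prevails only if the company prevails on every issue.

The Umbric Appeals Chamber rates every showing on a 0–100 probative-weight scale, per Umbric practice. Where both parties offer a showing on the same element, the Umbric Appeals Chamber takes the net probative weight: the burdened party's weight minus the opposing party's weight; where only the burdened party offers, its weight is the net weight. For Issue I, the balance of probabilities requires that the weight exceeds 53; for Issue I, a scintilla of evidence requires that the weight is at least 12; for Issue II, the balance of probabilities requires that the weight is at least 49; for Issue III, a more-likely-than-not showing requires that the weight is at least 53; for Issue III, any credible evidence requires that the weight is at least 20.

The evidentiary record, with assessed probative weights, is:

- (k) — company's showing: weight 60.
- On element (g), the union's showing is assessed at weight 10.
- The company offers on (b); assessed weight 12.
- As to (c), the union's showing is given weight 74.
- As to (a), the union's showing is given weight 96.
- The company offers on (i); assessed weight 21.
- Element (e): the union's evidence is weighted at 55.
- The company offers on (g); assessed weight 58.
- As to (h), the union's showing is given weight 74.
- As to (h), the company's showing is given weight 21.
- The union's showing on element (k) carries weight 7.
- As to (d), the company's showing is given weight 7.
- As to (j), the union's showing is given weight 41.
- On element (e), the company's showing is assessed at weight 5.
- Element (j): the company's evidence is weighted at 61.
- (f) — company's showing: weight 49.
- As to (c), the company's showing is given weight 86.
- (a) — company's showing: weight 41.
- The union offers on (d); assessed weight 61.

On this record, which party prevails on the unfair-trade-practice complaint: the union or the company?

— Issue I —
Stage I.1 — burden on union; standard: the balance of probabilities (weight exceeds 53).
    (a): 96 − 41 = 55 > 53 [met]
  Stage I.1 is satisfied; the onus moves to the company.
Stage I.2 — burden on company; standard: a scintilla of evidence (weight is at least 12).
    (b): 12 ≥ 12 [met]
    (c): 86 − 74 = 12 ≥ 12 [met]
  All elements met. The burden passes to the union.
Stage I.3 — burden on union; standard: the balance of probabilities (weight exceeds 53).
    (d): 61 − 7 = 54 > 53 [met]
  Stage I.3 carried; the final stage is satisfied.
All stages carried — the union prevails on this issue.
— Issue II —
Stage II.1 — burden on union; standard: the balance of probabilities (weight is at least 49).
    (e): 55 − 5 = 50 ≥ 49 [met]
  The union carries Stage II.1; the company now bears the burden.
Stage II.2 — burden on company; standard: the balance of probabilities (weight is at least 49).
    (f): 49 ≥ 49 [met]
    (g): 58 − 10 = 48 < 49 [not met]
  Not every element is met, so the company fails to carry Stage II.2.
The union prevails on this issue.
— Issue III —
Stage III.1 — burden on union; standard: a more-likely-than-not showing (weight is at least 53).
    (h): 74 − 21 = 53 ≥ 53 [met]
  The union carries Stage III.1; the company now bears the burden.
Stage III.2 — burden on company; standard: any credible evidence (weight is at least 20).
    (i): 21 ≥ 20 [met]
    (j): 61 − 41 = 20 ≥ 20 [met]
  Stage III.2 is satisfied; the company continues to bear the burden.
Stage III.3 — burden on company; standard: a more-likely-than-not showing (weight is at least 53).
    (k): 60 − 7 = 53 ≥ 53 [met]
  The company carries the last stage.
Every stage carried; the company prevails on this issue.
Per-issue: Issue I → union; Issue II → union; Issue III → company. The union must prevail on at least one issue; overall, the union prevails.

union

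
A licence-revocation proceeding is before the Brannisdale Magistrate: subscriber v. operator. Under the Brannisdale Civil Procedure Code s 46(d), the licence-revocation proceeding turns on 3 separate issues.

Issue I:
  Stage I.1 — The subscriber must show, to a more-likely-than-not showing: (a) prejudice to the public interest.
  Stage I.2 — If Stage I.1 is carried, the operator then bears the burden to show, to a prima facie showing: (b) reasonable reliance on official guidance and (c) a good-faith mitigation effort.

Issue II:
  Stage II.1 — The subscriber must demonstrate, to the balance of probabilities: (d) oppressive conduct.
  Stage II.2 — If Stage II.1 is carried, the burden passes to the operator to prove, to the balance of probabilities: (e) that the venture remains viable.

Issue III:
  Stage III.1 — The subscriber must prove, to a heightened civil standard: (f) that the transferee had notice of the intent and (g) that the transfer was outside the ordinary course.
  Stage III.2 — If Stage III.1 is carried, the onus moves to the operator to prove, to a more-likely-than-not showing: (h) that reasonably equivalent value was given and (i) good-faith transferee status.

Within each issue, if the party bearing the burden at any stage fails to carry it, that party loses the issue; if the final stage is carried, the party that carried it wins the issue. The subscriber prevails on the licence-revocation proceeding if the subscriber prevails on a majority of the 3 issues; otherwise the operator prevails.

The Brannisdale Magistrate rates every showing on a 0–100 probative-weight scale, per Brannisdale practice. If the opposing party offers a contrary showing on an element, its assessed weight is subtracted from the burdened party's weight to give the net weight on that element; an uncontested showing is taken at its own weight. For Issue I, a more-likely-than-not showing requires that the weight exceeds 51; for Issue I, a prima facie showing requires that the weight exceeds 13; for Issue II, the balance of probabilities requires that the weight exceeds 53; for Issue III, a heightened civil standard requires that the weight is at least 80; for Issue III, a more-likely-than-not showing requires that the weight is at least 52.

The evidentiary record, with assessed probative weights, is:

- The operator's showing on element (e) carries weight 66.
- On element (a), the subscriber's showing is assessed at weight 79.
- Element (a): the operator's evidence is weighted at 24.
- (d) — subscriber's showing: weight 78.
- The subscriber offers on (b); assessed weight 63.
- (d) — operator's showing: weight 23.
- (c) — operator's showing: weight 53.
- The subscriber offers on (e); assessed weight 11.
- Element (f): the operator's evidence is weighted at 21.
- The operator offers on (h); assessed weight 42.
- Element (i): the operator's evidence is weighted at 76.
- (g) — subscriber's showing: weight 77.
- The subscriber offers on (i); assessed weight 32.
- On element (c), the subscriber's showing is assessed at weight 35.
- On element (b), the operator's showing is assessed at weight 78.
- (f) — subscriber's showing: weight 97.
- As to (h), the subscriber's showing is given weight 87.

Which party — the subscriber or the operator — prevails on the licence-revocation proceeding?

— Issue I —
Stage I.1 (subscriber, a more-likely-than-not showing, weight exceeds 51): (a) net 79−24=55 > 51 — meets.
  Stage I.1 is satisfied; the onus moves to the operator.
Stage I.2 (operator, a prima facie showing, weight exceeds 13): (b) net 78−63=15 > 13 — meets; (c) net 53−35=18 > 13 — meets.
  The operator carries the last stage.
With every stage satisfied, the operator prevails on this issue.
— Issue II —
Stage II.1 (subscriber, the balance of probabilities, weight exceeds 53): (d) net 78−23=55 > 53 — meets.
  Stage II.1 carried; the burden shifts to the operator.
Stage II.2 (operator, the balance of probabilities, weight exceeds 53): (e) net 66−11=55 > 53 — meets.
  The operator carries the last stage.
All stages carried — the operator prevails on this issue.
— Issue III —
At Stage III.1 the subscriber must meet a heightened civil standard (weight is at least 80): on (f) the weight is 97 less the opposing 21 gives net 76, which does not reach 80, so (f) does not meet the standard; on (g) the weight is 77, < 80, so (g) does not meet the standard.
  Stage III.1 not carried; the subscriber fails its burden.
So the operator prevails on this issue.
Per-issue: Issue I → operator; Issue II → operator; Issue III → operator. The subscriber must prevail on a majority of issues; overall, the operator prevails.

operator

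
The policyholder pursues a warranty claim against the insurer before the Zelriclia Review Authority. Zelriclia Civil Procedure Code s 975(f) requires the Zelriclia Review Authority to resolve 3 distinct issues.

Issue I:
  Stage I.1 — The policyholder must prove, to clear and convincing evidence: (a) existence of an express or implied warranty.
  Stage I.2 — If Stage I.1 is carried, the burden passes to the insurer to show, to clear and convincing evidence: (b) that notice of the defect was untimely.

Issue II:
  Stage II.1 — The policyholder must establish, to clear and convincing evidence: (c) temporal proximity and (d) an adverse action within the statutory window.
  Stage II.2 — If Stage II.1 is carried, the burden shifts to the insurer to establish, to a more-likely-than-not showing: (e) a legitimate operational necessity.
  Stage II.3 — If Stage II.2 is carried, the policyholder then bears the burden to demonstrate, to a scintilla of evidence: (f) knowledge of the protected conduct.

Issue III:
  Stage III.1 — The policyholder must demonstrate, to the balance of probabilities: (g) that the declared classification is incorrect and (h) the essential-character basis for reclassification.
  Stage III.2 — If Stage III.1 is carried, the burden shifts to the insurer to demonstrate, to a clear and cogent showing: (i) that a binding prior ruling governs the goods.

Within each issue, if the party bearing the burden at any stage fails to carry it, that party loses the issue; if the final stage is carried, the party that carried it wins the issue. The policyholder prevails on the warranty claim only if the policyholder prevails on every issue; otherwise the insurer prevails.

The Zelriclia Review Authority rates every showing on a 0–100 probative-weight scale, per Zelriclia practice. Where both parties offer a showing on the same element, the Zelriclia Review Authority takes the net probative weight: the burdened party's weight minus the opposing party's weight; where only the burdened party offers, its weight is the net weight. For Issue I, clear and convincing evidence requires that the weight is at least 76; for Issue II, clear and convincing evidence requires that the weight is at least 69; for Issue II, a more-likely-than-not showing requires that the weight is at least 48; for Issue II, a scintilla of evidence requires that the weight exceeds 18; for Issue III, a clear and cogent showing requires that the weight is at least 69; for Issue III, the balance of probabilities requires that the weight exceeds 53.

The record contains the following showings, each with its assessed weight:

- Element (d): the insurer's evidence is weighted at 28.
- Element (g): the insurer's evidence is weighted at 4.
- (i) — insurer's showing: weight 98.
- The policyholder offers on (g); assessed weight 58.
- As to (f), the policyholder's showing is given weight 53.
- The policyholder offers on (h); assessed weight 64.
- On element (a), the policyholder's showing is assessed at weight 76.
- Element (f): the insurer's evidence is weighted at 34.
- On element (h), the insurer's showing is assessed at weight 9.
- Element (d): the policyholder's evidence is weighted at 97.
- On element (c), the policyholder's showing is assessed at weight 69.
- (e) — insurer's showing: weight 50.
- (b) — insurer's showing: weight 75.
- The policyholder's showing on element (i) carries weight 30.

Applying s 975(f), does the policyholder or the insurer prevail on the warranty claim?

— Issue I —
At Stage I.1 the policyholder must meet clear and convincing evidence (weight is at least 76): on (a) the weight is 76, which does reach 76, so (a) meets the standard.
  All elements met. The burden passes to the insurer.
At Stage I.2 the insurer must meet clear and convincing evidence (weight is at least 76): on (b) the weight is 75, which does not reach 76, so (b) does not meet the standard.
  The insurer does not carry Stage I.2.
The policyholder prevails on this issue.
— Issue II —
Stage II.1 (policyholder, clear and convincing evidence, weight is at least 69): (c) 69 ≥ 69 — meets; (d) net 97−28=69 ≥ 69 — meets.
  The policyholder carries Stage II.1; the insurer now bears the burden.
Stage II.2 (insurer, a more-likely-than-not showing, weight is at least 48): (e) 50 ≥ 48 — meets.
  The insurer carries Stage II.2; the policyholder now bears the burden.
Stage II.3 (policyholder, a scintilla of evidence, weight exceeds 18): (f) net 53−34=19 > 18 — meets.
  The policyholder carries the last stage.
All stages carried — the policyholder prevails on this issue.
— Issue III —
Stage III.1 — burden on policyholder; standard: the balance of probabilities (weight exceeds 53).
    (g): 58 − 4 = 54 > 53 [met]
    (h): 64 − 9 = 55 > 53 [met]
  All elements met. The burden passes to the insurer.
Stage III.2 — burden on insurer; standard: a clear and cogent showing (weight is at least 69).
    (i): 98 − 30 = 68 < 69 [not met]
  Stage III.2 not carried; the insurer fails its burden.
So the policyholder prevails on this issue.
Per-issue: Issue I → policyholder; Issue II → policyholder; Issue III → policyholder. The policyholder must prevail on every issue; overall, the policyholder prevails.

policyholder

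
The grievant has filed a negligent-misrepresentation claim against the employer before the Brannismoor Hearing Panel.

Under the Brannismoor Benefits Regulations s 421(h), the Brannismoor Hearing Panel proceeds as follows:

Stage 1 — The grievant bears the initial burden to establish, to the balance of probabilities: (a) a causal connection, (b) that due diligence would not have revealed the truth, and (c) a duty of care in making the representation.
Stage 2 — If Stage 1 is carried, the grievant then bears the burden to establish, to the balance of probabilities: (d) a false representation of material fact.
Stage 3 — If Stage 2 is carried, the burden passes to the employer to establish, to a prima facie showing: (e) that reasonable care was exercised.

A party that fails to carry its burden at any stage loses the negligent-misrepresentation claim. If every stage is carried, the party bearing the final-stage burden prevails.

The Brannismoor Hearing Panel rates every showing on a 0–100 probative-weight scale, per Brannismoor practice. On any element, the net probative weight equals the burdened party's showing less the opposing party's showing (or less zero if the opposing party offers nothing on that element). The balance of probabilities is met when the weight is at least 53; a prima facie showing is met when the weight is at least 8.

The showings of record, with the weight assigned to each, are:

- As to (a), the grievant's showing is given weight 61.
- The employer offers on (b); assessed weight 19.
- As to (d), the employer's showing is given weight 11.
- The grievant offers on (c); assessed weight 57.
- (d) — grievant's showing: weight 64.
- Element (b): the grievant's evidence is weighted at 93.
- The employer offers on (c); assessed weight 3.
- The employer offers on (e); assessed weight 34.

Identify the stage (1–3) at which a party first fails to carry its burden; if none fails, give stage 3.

Stage 1 — burden on grievant; standard: the balance of probabilities (weight is at least 53).
    (a): 61 ≥ 53 [met]
    (b): 93 − 19 = 74 ≥ 53 [met]
    (c): 57 − 3 = 54 ≥ 53 [met]
  Stage 1 carried; the burden remains with the grievant.
Stage 2 — burden on grievant; standard: the balance of probabilities (weight is at least 53).
    (d): 64 − 11 = 53 ≥ 53 [met]
  Stage 2 carried; the burden shifts to the employer.
Stage 3 — burden on employer; standard: a prima facie showing (weight is at least 8).
    (e): 34 ≥ 8 [met]
  Stage 3 carried; the final stage is satisfied.
Every stage carried; the employer prevails.

stage 3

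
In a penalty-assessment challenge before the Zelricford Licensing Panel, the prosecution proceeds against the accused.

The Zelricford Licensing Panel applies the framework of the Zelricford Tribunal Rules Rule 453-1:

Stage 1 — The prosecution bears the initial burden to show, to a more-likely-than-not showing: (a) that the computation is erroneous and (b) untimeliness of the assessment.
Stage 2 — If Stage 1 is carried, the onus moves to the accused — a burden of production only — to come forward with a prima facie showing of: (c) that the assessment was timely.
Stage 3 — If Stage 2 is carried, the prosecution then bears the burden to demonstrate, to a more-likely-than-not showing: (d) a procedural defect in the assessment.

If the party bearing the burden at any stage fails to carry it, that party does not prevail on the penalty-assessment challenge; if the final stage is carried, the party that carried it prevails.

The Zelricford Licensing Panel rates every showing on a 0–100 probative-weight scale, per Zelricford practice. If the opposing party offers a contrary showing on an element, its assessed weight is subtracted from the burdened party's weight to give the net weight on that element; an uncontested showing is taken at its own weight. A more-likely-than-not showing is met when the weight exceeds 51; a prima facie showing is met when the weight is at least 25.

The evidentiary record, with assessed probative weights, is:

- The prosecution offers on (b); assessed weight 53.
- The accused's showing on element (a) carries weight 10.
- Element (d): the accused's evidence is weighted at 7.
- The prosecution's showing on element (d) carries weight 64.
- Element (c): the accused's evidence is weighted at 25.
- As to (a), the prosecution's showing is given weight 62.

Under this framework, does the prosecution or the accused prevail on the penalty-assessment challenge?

At Stage 1 the prosecution must meet a more-likely-than-not showing (weight exceeds 51): on (a) the weight is 62 less the opposing 10 gives net 52, which does exceed 51, so (a) meets the standard; on (b) the weight is 53, > 51, so (b) meets the standard.
  The prosecution carries Stage 1; the accused now bears the burden.
At Stage 2 the accused must meet a prima facie showing (weight is at least 25): on (c) the weight is 25, ≥ 25, so (c) meets the standard.
  Stage 2 is satisfied; the onus moves to the prosecution.
At Stage 3 the prosecution must meet a more-likely-than-not showing (weight exceeds 51): on (d) the weight is 64 less the opposing 7 gives net 57, > 51, so (d) meets the standard.
  The prosecution carries the last stage.
With every stage satisfied, the prosecution prevails.

prosecution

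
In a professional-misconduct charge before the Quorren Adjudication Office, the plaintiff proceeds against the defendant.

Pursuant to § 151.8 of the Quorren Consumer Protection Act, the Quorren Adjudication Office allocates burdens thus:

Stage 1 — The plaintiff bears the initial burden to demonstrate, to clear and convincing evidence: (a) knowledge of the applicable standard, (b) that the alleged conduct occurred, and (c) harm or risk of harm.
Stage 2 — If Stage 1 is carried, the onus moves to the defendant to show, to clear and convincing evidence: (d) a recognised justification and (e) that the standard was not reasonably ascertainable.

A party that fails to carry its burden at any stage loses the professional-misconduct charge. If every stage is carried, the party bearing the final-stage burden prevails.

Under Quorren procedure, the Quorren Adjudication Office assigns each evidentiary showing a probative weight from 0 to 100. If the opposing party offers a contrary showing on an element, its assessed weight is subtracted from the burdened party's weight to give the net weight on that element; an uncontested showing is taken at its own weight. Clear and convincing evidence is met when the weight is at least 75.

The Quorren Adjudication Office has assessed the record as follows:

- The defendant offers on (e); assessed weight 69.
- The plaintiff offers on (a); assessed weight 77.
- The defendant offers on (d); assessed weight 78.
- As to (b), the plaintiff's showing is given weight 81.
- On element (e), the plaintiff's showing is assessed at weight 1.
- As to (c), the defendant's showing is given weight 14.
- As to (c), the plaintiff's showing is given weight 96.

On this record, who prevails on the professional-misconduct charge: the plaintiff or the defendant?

At Stage 1 the plaintiff must meet clear and convincing evidence (weight is at least 75): on (a) the weight is 77, which does reach 75, so (a) meets the standard; on (b) the weight is 81, which does reach 75, so (b) meets the standard; on (c) the weight is 96 less the opposing 14 gives net 82, ≥ 75, so (c) meets the standard.
  The plaintiff carries Stage 1; the defendant now bears the burden.
At Stage 2 the defendant must meet clear and convincing evidence (weight is at least 75): on (d) the weight is 78, which does reach 75, so (d) meets the standard; on (e) the weight is 69 less the opposing 1 gives net 68, which does not reach 75, so (e) does not meet the standard.
  Not every element is met, so the defendant fails to carry Stage 2.
The analysis ends at Stage 2; the plaintiff prevails.

plaintiff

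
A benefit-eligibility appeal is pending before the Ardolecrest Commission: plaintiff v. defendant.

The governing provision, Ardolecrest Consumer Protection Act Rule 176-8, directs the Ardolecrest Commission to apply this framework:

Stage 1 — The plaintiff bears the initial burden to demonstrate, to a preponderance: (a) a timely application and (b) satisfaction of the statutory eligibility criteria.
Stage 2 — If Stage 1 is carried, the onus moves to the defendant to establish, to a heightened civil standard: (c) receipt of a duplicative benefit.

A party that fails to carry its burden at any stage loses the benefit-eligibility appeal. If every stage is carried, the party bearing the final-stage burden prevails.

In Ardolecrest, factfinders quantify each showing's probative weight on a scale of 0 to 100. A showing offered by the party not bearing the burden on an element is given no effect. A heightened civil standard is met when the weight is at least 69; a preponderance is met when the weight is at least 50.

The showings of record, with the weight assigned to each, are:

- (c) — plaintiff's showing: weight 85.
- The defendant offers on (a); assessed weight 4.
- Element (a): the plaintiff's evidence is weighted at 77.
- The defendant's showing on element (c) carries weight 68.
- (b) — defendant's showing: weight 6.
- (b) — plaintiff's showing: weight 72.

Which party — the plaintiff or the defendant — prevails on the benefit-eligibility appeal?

plaintiff

At Stage 1 the plaintiff must meet a preponderance (weight is at least 50): on (a) the weight is 77 (the defendant's 4 is given no effect), which does reach 50, so (a) meets the standard; on (b) the weight is 72 (the defendant's 6 is given no effect), ≥ 50, so (b) meets the standard.
  The plaintiff carries Stage 1; the defendant now bears the burden.
At Stage 2 the defendant must meet a heightened civil standard (weight is at least 69): on (c) the weight is 68 (the plaintiff's 85 is given no effect), which does not reach 69, so (c) does not meet the standard.
  The defendant does not carry Stage 2.
So the plaintiff prevails.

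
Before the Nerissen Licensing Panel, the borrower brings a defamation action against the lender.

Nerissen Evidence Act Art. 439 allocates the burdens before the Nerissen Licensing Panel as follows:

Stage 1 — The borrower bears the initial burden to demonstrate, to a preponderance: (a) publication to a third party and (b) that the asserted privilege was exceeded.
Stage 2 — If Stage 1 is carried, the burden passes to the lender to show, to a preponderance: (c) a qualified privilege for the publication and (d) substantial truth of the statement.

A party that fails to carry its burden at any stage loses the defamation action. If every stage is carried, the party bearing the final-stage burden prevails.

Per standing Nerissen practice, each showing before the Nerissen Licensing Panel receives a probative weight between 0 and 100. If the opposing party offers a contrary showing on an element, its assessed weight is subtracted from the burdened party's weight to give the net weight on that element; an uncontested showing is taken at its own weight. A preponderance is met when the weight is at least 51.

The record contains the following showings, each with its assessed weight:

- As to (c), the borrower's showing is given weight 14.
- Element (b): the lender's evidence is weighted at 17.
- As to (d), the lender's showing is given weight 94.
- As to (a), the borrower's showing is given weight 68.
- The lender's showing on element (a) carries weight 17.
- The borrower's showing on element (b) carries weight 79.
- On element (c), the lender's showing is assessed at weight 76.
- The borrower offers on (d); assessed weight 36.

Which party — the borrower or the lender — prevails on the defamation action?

Stage 1 — burden on borrower; standard: a preponderance (weight is at least 51).
    (a): 68 − 17 = 51 ≥ 51 [met]
    (b): 79 − 17 = 62 ≥ 51 [met]
  Stage 1 carried; the burden shifts to the lender.
Stage 2 — burden on lender; standard: a preponderance (weight is at least 51).
    (c): 76 − 14 = 62 ≥ 51 [met]
    (d): 94 − 36 = 58 ≥ 51 [met]
  The lender carries the last stage.
All stages carried — the lender prevails.

lender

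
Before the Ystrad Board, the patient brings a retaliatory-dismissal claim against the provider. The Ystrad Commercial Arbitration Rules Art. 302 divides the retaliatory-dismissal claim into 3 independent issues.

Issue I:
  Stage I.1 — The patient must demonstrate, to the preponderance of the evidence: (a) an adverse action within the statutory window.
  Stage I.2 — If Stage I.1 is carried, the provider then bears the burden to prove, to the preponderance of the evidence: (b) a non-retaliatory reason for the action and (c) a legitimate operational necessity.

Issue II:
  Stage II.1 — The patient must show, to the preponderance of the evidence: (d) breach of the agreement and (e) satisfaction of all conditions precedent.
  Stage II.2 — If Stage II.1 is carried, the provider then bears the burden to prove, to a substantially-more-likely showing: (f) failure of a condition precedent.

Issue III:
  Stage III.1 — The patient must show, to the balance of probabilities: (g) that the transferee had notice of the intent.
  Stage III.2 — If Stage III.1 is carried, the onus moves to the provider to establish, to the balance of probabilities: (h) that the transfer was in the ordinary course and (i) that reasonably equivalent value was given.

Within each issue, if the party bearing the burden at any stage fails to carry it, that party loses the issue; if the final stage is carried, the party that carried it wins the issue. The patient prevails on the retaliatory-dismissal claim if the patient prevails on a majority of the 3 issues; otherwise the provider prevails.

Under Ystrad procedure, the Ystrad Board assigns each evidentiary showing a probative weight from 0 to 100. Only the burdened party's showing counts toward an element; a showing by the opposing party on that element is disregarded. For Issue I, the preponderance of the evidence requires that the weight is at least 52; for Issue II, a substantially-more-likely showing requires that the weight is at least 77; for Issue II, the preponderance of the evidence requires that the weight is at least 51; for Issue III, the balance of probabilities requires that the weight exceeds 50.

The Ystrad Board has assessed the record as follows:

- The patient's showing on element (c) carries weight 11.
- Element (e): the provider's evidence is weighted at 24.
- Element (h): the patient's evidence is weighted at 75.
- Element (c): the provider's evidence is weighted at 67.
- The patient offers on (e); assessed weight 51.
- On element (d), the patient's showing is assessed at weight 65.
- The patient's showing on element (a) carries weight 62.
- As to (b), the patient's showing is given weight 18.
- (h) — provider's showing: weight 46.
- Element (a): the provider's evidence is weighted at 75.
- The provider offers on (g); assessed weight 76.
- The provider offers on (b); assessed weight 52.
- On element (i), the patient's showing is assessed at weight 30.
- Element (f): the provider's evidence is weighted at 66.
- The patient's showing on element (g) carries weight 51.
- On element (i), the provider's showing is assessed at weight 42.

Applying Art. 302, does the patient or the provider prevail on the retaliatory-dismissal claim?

patient

— Issue I —
Stage I.1 (patient, the preponderance of the evidence, weight is at least 52): (a) 62 (provider's 75 disregarded) ≥ 52 — meets.
  The patient carries Stage I.1; the provider now bears the burden.
Stage I.2 (provider, the preponderance of the evidence, weight is at least 52): (b) 52 (patient's 18 disregarded) ≥ 52 — meets; (c) 67 (patient's 11 disregarded) ≥ 52 — meets.
  All elements met at the final stage.
With every stage satisfied, the provider prevails on this issue.
— Issue II —
Stage II.1 (patient, the preponderance of the evidence, weight is at least 51): (d) 65 ≥ 51 — meets; (e) 51 (provider's 24 disregarded) ≥ 51 — meets.
  Stage II.1 carried; the burden shifts to the provider.
Stage II.2 (provider, a substantially-more-likely showing, weight is at least 77): (f) 66 < 77 — fails.
  Stage II.2 not carried; the provider fails its burden.
The analysis ends at Stage II.2; the patient prevails on this issue.
— Issue III —
Stage III.1 — burden on patient; standard: the balance of probabilities (weight exceeds 50).
    (g): 51 (provider's 76 disregarded) > 50 [met]
  Stage III.1 is satisfied; the onus moves to the provider.
Stage III.2 — burden on provider; standard: the balance of probabilities (weight exceeds 50).
    (h): 46 (patient's 75 disregarded) ≤ 50 [not met]
    (i): 42 (patient's 30 disregarded) ≤ 50 [not met]
  Not every element is met, so the provider fails to carry Stage III.2.
So the patient prevails on this issue.
Per-issue: Issue I → provider; Issue II → patient; Issue III → patient. The patient must prevail on a majority of issues; overall, the patient prevails.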